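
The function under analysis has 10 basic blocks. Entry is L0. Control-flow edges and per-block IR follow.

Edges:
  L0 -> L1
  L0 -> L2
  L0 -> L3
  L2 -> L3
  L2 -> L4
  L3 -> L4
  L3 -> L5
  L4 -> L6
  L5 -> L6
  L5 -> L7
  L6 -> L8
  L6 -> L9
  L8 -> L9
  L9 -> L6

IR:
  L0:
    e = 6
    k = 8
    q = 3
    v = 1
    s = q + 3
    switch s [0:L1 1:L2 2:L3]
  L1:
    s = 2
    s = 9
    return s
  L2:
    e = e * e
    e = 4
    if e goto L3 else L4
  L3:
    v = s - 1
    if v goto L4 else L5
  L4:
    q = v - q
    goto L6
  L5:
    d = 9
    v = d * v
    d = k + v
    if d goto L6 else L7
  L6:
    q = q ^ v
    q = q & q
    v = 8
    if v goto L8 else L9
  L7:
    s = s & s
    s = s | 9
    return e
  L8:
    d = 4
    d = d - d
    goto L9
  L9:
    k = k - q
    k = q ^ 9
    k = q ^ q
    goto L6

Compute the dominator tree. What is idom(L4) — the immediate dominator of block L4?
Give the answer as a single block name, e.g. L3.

Answer: L0

Derivation:
idom tree: L1←L0 L2←L0 L3←L0 L4←L0 L5←L3 L6←L0 L7←L5 L8←L6 L9←L6
Dom∩ at merges:
  L3: preds {L0,L2}: {L0} ∩ {L0,L2} = {L0}; idom=L0
  L4: preds {L2,L3}: {L0,L2} ∩ {L0,L3} = {L0}; idom=L0
  L6: preds {L4,L5,L9}: {L0,L4} ∩ {L0,L3,L5} ∩ {L0,L6,L9} = {L0}; idom=L0
  L9: preds {L6,L8}: {L0,L6} ∩ {L0,L6,L8} = {L0,L6}; idom=L6

idom(L4) = L0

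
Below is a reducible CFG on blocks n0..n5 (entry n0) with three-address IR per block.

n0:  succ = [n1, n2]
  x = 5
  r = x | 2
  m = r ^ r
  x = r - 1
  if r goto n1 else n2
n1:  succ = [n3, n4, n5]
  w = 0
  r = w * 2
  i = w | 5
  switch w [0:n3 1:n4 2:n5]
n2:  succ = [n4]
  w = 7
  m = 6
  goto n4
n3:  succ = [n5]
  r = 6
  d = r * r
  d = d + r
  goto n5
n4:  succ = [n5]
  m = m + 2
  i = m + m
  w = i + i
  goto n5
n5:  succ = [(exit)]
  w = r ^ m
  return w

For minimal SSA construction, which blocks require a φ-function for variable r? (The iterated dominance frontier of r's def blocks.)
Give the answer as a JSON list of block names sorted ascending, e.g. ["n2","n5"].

idom tree: n1←n0 n2←n0 n3←n1 n4←n0 n5←n0
Dom∩ at merges:
  n4: preds {n1,n2}: {n0,n1} ∩ {n0,n2} = {n0}; idom=n0
  n5: preds {n1,n3,n4}: {n0,n1} ∩ {n0,n1,n3} ∩ {n0,n4} = {n0}; idom=n0

DF derivation:
  join n4 pred n1: n1 stop@n0
  join n4 pred n2: n2 stop@n0
  join n5 pred n1: n1 stop@n0
  join n5 pred n3: n3→n1 stop@n0
  join n5 pred n4: n4 stop@n0
  n0: DF=∅
  n1: DF={n4,n5}
  n2: DF={n4}
  n3: DF={n5}
  n4: DF={n5}
  n5: DF=∅

φ for r: defs {n0,n1,n3}
  DF⁺ = {n4,n5}

Answer: ["n4", "n5"]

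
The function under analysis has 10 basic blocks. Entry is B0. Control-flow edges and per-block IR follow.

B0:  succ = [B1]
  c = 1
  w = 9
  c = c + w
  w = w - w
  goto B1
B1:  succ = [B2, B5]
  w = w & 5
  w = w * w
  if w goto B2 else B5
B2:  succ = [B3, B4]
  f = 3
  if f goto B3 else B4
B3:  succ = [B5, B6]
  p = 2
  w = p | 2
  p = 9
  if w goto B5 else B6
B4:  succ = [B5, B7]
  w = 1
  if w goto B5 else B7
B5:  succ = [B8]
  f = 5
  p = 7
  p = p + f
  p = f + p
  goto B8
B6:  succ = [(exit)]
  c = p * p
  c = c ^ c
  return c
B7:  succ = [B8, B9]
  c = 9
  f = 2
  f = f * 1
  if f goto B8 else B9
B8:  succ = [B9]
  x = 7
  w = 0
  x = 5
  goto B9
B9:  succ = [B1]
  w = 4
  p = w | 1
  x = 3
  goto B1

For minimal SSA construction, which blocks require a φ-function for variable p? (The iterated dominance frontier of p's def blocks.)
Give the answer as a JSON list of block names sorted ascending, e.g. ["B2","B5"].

idom tree: B1←B0 B2←B1 B3←B2 B4←B2 B5←B1 B6←B3 B7←B4 B8←B1 B9←B1
Join-block Dom:
  B1: preds {B0,B9}: {B0} ∩ {B0,B1,B9} = {B0}; idom=B0
  B5: preds {B1,B3,B4}: {B0,B1} ∩ {B0,B1,B2,B3} ∩ {B0,B1,B2,B4} = {B0,B1}; idom=B1
  B8: preds {B5,B7}: {B0,B1,B5} ∩ {B0,B1,B2,B4,B7} = {B0,B1}; idom=B1
  B9: preds {B7,B8}: {B0,B1,B2,B4,B7} ∩ {B0,B1,B8} = {B0,B1}; idom=B1

Frontier:
  join B1 pred B0: · stop@B0
  join B1 pred B9: B9→B1 stop@B0
  join B5 pred B1: · stop@B1
  join B5 pred B3: B3→B2 stop@B1
  join B5 pred B4: B4→B2 stop@B1
  join B8 pred B5: B5 stop@B1
  join B8 pred B7: B7→B4→B2 stop@B1
  join B9 pred B7: B7→B4→B2 stop@B1
  join B9 pred B8: B8 stop@B1
  DF(B0)=∅
  DF(B1)={B1}
  DF(B2)={B5,B8,B9}
  DF(B3)={B5}
  DF(B4)={B5,B8,B9}
  DF(B5)={B8}
  DF(B6)=∅
  DF(B7)={B8,B9}
  DF(B8)={B9}
  DF(B9)={B1}

φ for p: defs {B3,B5,B9}
  DF⁺ = {B1,B5,B8,B9}

Answer: ["B1", "B5", "B8", "B9"]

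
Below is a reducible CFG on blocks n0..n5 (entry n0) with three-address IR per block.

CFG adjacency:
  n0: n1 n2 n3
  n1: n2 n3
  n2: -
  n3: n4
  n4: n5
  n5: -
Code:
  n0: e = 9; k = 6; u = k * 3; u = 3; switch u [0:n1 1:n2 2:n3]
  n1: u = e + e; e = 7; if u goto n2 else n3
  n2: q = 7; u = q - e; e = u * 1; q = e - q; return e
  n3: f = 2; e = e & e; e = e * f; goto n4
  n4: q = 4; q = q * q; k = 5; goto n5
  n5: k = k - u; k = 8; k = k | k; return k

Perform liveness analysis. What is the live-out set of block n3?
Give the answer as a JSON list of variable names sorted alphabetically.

Block summaries:
  n0: def={e,k,u} ue=∅
  n1: def={e,u} ue={e}
  n2: def={e,q,u} ue={e}
  n3: def={e,f} ue={e}
  n4: def={k,q} ue=∅
  n5: def={k} ue={k,u}

Live sets:
  n0 li=∅ lo={e,u}
  n1 li={e} lo={e,u}
  n2 li={e} lo=∅
  n3 li={e,u} lo={u}
  n4 li={u} lo={k,u}
  n5 li={k,u} lo=∅

live-out(n3) = ["u"]

Answer: ["u"]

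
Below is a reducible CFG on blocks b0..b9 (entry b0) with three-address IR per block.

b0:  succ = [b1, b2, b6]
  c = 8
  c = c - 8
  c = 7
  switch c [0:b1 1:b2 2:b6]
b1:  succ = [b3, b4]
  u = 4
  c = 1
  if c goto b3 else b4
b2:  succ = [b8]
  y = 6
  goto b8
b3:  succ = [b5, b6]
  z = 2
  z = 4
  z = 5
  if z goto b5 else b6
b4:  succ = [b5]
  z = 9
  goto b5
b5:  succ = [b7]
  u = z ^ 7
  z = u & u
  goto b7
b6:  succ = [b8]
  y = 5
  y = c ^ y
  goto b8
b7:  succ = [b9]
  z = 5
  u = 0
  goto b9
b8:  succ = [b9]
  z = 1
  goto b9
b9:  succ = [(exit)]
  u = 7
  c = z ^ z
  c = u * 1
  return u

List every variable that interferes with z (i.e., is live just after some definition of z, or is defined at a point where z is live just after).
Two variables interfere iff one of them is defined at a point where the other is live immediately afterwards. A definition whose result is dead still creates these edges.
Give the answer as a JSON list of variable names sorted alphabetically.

Per-block:
  b0: {c} / ∅
  b1: {c,u} / ∅
  b2: {y} / ∅
  b3: {z} / ∅
  b4: {z} / ∅
  b5: {u,z} / {z}
  b6: {y} / {c}
  b7: {u,z} / ∅
  b8: {z} / ∅
  b9: {c,u} / {z}

Backward fixpoint:
  b0 li=∅ lo={c}
  b1 li=∅ lo={c}
  b2 li=∅ lo=∅
  b3 li={c} lo={c,z}
  b4 li=∅ lo={z}
  b5 li={z} lo=∅
  b6 li={c} lo=∅
  b7 li=∅ lo={z}
  b8 li=∅ lo={z}
  b9 li={z} lo=∅

Interference:
  c — {u,y,z}
  u — {c,z}
  y — {c}
  z — {c,u}

N(z) = ["c", "u"]

Answer: ["c", "u"]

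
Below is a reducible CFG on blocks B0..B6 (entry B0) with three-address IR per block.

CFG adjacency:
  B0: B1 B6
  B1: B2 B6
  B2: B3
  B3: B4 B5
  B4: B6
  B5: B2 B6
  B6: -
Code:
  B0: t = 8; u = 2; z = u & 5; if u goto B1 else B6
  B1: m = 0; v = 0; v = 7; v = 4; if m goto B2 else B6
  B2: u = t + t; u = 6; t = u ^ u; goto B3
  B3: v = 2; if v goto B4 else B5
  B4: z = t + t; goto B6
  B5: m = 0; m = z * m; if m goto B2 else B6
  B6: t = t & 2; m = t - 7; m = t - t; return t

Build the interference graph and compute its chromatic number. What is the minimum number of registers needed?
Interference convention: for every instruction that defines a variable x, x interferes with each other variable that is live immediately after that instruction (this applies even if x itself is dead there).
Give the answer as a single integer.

Block summaries:
  B0: {t,u,z} / ∅
  B1: {m,v} / ∅
  B2: {t,u} / {t}
  B3: {v} / ∅
  B4: {z} / {t}
  B5: {m} / {z}
  B6: {m,t} / {t}

Backward fixpoint:
  B0 li=∅ lo={t,z}
  B1 li={t,z} lo={t,z}
  B2 li={t,z} lo={t,z}
  B3 li={t,z} lo={t,z}
  B4 li={t} lo={t}
  B5 li={t,z} lo={t,z}
  B6 li={t} lo=∅

Conflict graph:
  m: {t,v,z}
  t: {m,u,v,z}
  u: {t,z}
  v: {m,t,z}
  z: {m,t,u,v}

Colouring:
  {m,t,v,z} pairwise interfere (4-clique) ⇒ χ ≥ 4
  assign m→c2 t→c0 u→c2 v→c3 z→c1 — no edge inside a register ⇒ χ ≤ 4
  χ = 4

Answer: 4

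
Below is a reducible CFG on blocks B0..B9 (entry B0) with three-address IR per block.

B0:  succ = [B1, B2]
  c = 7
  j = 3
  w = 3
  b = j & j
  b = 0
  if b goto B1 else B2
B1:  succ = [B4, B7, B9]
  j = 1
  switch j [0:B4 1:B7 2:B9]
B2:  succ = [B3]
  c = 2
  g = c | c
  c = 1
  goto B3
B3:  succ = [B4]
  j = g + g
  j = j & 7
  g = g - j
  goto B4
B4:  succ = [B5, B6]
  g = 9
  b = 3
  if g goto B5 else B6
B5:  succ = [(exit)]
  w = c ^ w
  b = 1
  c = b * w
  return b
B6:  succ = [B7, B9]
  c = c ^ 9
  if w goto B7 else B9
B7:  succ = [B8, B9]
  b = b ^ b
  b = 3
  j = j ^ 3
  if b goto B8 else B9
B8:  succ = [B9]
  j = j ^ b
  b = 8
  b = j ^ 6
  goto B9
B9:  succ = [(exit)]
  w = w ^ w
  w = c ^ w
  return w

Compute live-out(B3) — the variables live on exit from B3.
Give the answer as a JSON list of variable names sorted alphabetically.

Answer: ["c", "j", "w"]

Working:
Block summaries:
  B0: def={b,c,j,w} ue=∅
  B1: def={j} ue=∅
  B2: def={c,g} ue=∅
  B3: def={g,j} ue={g}
  B4: def={b,g} ue=∅
  B5: def={b,c,w} ue={c,w}
  B6: def={c} ue={c,w}
  B7: def={b,j} ue={b,j}
  B8: def={b,j} ue={b,j}
  B9: def={w} ue={c,w}

Live sets:
  B0 li=∅ lo={b,c,w}
  B1 li={b,c,w} lo={b,c,j,w}
  B2 li={w} lo={c,g,w}
  B3 li={c,g,w} lo={c,j,w}
  B4 li={c,j,w} lo={b,c,j,w}
  B5 li={c,w} lo=∅
  B6 li={b,c,j,w} lo={b,c,j,w}
  B7 li={b,c,j,w} lo={b,c,j,w}
  B8 li={b,c,j,w} lo={c,w}
  B9 li={c,w} lo=∅

live-out(B3) = ["c", "j", "w"]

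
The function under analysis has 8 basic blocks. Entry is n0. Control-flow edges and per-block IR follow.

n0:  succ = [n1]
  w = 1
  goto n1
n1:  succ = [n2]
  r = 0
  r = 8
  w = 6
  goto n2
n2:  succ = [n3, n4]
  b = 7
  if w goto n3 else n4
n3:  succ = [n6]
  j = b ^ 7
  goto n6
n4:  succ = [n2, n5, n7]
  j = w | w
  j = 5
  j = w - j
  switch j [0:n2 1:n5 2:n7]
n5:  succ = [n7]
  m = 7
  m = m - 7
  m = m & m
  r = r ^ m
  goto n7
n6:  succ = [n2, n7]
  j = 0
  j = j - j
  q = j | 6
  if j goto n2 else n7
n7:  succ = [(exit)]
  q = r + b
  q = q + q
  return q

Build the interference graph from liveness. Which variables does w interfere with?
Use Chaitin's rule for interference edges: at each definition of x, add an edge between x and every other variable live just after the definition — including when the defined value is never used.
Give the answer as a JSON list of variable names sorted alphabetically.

Block summaries:
  n0: def={w} ue=∅
  n1: def={r,w} ue=∅
  n2: def={b} ue={w}
  n3: def={j} ue={b}
  n4: def={j} ue={w}
  n5: def={m,r} ue={r}
  n6: def={j,q} ue=∅
  n7: def={q} ue={b,r}

Liveness:
  n0 li=∅ lo=∅
  n1 li=∅ lo={r,w}
  n2 li={r,w} lo={b,r,w}
  n3 li={b,r,w} lo={b,r,w}
  n4 li={b,r,w} lo={b,r,w}
  n5 li={b,r} lo={b,r}
  n6 li={b,r,w} lo={b,r,w}
  n7 li={b,r} lo=∅

Conflict graph:
  b↔{j,m,q,r,w}
  j↔{b,q,r,w}
  m↔{b,r}
  q↔{b,j,r,w}
  r↔{b,j,m,q,w}
  w↔{b,j,q,r}

N(w) = ["b", "j", "q", "r"]

Answer: ["b", "j", "q", "r"]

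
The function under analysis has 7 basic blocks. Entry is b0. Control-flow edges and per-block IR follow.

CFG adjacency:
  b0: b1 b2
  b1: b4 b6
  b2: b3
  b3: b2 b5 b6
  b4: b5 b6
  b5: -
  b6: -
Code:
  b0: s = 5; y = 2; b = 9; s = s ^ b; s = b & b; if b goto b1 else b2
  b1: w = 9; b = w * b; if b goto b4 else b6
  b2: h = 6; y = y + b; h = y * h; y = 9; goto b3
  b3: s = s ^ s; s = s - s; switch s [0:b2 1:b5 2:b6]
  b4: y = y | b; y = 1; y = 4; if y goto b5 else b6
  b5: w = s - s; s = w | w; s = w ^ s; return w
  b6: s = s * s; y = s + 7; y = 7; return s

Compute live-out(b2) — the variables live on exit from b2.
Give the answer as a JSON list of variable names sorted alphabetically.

Answer: ["b", "s", "y"]

Derivation:
def/use:
  b0: {b,s,y} / ∅
  b1: {b,w} / {b}
  b2: {h,y} / {b,y}
  b3: {s} / {s}
  b4: {y} / {b,y}
  b5: {s,w} / {s}
  b6: {s,y} / {s}

Live sets:
  b0 li=∅ lo={b,s,y}
  b1 li={b,s,y} lo={b,s,y}
  b2 li={b,s,y} lo={b,s,y}
  b3 li={b,s,y} lo={b,s,y}
  b4 li={b,s,y} lo={s}
  b5 li={s} lo=∅
  b6 li={s} lo=∅

live-out(b2) = ["b", "s", "y"]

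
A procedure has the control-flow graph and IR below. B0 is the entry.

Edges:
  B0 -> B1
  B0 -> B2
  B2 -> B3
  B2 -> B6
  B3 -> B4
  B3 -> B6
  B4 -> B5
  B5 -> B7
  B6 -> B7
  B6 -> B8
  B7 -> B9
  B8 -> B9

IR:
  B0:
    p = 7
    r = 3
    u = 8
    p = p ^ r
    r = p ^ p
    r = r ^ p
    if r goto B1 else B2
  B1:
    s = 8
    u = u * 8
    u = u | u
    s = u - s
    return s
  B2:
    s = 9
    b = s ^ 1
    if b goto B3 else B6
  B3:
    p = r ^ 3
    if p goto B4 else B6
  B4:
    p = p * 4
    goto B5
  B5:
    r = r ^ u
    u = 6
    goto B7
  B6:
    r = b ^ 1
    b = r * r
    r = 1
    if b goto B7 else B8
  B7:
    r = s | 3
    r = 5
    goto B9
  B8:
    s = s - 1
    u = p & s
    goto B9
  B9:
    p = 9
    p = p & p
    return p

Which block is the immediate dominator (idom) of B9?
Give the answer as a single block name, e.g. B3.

idom tree: B1←B0 B2←B0 B3←B2 B4←B3 B5←B4 B6←B2 B7←B2 B8←B6 B9←B2
Dom at joins:
  B6: preds {B2,B3}: {B0,B2} ∩ {B0,B2,B3} = {B0,B2}; idom=B2
  B7: preds {B5,B6}: {B0,B2,B3,B4,B5} ∩ {B0,B2,B6} = {B0,B2}; idom=B2
  B9: preds {B7,B8}: {B0,B2,B7} ∩ {B0,B2,B6,B8} = {B0,B2}; idom=B2

idom(B9) = B2

Answer: B2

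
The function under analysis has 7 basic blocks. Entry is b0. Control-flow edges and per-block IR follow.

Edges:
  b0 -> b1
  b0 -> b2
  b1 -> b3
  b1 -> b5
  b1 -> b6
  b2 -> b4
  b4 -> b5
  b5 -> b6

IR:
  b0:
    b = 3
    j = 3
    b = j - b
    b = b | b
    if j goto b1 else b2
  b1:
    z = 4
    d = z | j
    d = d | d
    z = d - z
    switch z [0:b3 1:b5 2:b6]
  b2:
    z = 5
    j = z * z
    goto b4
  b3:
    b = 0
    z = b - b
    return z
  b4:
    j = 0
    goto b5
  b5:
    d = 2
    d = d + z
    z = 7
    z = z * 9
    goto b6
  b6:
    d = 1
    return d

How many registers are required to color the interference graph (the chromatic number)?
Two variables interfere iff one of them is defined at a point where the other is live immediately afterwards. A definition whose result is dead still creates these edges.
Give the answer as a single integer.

Answer: 2

Working:
def/use:
  b0: {b,j} / ∅
  b1: {d,z} / {j}
  b2: {j,z} / ∅
  b3: {b,z} / ∅
  b4: {j} / ∅
  b5: {d,z} / {z}
  b6: {d} / ∅

Backward fixpoint:
  b0 li=∅ lo={j}
  b1 li={j} lo={z}
  b2 li=∅ lo={z}
  b3 li=∅ lo=∅
  b4 li={z} lo={z}
  b5 li={z} lo=∅
  b6 li=∅ lo=∅

Interfere edges:
  b↔{j}
  d↔{z}
  j↔{b,z}
  z↔{d,j}

Chromatic number:
  lower bound: {b,j} mutually conflict ⇒ χ ≥ 2
  assign b→R1 d→R0 j→R0 z→R1 — no edge inside a register ⇒ χ ≤ 2
  χ = 2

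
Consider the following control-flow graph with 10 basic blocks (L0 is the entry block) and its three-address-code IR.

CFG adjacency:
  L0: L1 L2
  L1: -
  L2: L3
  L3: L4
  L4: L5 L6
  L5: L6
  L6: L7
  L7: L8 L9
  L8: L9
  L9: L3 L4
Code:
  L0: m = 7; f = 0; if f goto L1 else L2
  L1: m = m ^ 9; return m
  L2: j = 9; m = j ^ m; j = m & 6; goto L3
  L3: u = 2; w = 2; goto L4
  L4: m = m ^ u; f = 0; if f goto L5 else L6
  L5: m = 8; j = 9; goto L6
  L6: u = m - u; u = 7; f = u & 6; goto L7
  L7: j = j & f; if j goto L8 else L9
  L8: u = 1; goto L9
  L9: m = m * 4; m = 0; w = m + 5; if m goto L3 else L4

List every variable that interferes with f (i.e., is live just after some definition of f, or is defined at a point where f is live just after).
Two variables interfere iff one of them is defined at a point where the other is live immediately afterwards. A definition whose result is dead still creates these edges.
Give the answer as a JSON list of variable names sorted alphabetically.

Answer: ["j", "m", "u"]

Analysis:
Per-block:
  L0: {f,m} / ∅
  L1: {m} / {m}
  L2: {j,m} / {m}
  L3: {u,w} / ∅
  L4: {f,m} / {m,u}
  L5: {j,m} / ∅
  L6: {f,u} / {m,u}
  L7: {j} / {f,j}
  L8: {u} / ∅
  L9: {m,w} / {m}

Backward fixpoint:
  L0: in=∅ out={m}
  L1: in={m} out=∅
  L2: in={m} out={j,m}
  L3: in={j,m} out={j,m,u}
  L4: in={j,m,u} out={j,m,u}
  L5: in={u} out={j,m,u}
  L6: in={j,m,u} out={f,j,m,u}
  L7: in={f,j,m,u} out={j,m,u}
  L8: in={j,m} out={j,m,u}
  L9: in={j,m,u} out={j,m,u}

Interfere edges:
  f — {j,m,u}
  j — {f,m,u,w}
  m — {f,j,u,w}
  u — {f,j,m,w}
  w — {j,m,u}

N(f) = ["j", "m", "u"]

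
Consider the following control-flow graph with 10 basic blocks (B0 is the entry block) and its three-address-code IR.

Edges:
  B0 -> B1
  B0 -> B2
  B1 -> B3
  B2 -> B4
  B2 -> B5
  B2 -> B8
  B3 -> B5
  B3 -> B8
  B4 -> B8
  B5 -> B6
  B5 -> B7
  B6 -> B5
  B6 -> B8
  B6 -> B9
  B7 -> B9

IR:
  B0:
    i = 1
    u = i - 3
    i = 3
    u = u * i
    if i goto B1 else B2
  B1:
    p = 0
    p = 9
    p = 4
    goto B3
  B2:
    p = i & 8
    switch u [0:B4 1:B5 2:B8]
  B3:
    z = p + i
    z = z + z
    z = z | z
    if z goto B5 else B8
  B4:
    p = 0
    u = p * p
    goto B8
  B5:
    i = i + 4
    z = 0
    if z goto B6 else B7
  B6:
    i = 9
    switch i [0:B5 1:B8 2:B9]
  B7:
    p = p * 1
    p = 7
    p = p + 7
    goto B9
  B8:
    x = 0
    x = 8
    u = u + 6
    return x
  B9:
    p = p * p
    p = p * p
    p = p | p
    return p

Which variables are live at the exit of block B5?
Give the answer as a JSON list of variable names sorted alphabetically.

Block summaries:
  B0 def {i,u} use ∅
  B1 def {p} use ∅
  B2 def {p} use {i,u}
  B3 def {z} use {i,p}
  B4 def {p,u} use ∅
  B5 def {i,z} use {i}
  B6 def {i} use ∅
  B7 def {p} use {p}
  B8 def {u,x} use {u}
  B9 def {p} use {p}

Backward fixpoint:
  B0: in=∅ out={i,u}
  B1: in={i,u} out={i,p,u}
  B2: in={i,u} out={i,p,u}
  B3: in={i,p,u} out={i,p,u}
  B4: in=∅ out={u}
  B5: in={i,p,u} out={p,u}
  B6: in={p,u} out={i,p,u}
  B7: in={p} out={p}
  B8: in={u} out=∅
  B9: in={p} out=∅

live-out(B5) = ["p", "u"]

Answer: ["p", "u"]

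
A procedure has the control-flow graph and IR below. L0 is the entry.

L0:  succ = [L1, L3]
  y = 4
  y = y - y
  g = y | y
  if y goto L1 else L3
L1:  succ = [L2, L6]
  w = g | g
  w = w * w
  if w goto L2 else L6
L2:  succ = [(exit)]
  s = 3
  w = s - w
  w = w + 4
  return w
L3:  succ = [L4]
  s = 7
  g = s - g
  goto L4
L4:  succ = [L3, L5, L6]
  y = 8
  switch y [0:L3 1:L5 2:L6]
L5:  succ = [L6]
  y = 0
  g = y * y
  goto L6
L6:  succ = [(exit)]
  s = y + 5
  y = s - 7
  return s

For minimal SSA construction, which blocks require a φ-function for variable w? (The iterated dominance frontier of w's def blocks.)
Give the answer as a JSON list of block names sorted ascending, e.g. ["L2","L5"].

idom tree: L1←L0 L2←L1 L3←L0 L4←L3 L5←L4 L6←L0
Dom at joins:
  L3: preds {L0,L4}: {L0} ∩ {L0,L3,L4} = {L0}; idom=L0
  L6: preds {L1,L4,L5}: {L0,L1} ∩ {L0,L3,L4} ∩ {L0,L3,L4,L5} = {L0}; idom=L0

DF walk-up:
  L3←L0: walk · to L0
  L3←L4: walk L4→L3 to L0
  L6←L1: walk L1 to L0
  L6←L4: walk L4→L3 to L0
  L6←L5: walk L5→L4→L3 to L0
  L0: DF=∅
  L1: DF={L6}
  L2: DF=∅
  L3: DF={L3,L6}
  L4: DF={L3,L6}
  L5: DF={L6}
  L6: DF=∅

φ for w: defs {L1,L2}
  DF⁺ = {L6}

Answer: ["L6"]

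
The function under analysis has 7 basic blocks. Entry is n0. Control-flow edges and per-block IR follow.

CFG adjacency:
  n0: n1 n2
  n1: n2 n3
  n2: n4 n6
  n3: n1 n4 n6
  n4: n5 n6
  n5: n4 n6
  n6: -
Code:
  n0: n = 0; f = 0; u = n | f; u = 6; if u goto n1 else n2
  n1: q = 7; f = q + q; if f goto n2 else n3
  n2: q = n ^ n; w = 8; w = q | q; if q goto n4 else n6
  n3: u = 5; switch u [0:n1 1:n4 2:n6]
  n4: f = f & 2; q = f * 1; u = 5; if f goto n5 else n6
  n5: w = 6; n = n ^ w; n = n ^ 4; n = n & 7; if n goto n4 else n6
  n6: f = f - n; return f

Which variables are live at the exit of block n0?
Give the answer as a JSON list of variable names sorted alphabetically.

Block summaries:
  n0: def={f,n,u} ue=∅
  n1: def={f,q} ue=∅
  n2: def={q,w} ue={n}
  n3: def={u} ue=∅
  n4: def={f,q,u} ue={f}
  n5: def={n,w} ue={n}
  n6: def={f} ue={f,n}

Live sets:
  n0: in=∅ out={f,n}
  n1: in={n} out={f,n}
  n2: in={f,n} out={f,n}
  n3: in={f,n} out={f,n}
  n4: in={f,n} out={f,n}
  n5: in={f,n} out={f,n}
  n6: in={f,n} out=∅

live-out(n0) = ["f", "n"]

Answer: ["f", "n"]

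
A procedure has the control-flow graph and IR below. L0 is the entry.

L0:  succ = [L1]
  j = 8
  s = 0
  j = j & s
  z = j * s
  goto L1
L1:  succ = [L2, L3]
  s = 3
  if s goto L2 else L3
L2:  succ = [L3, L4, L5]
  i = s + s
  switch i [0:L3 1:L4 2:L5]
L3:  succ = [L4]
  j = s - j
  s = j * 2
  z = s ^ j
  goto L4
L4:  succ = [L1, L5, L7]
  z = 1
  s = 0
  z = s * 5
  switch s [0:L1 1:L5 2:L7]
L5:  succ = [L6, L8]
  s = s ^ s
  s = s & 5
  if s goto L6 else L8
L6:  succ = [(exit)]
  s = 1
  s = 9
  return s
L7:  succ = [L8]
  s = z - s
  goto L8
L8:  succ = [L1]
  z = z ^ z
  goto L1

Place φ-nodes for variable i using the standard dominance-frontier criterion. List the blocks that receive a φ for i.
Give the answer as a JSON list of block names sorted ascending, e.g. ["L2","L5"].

idom tree: L1←L0 L2←L1 L3←L1 L4←L1 L5←L1 L6←L5 L7←L4 L8←L1
Dom at joins:
  L1: preds {L0,L4,L8}: {L0} ∩ {L0,L1,L4} ∩ {L0,L1,L8} = {L0}; idom=L0
  L3: preds {L1,L2}: {L0,L1} ∩ {L0,L1,L2} = {L0,L1}; idom=L1
  L4: preds {L2,L3}: {L0,L1,L2} ∩ {L0,L1,L3} = {L0,L1}; idom=L1
  L5: preds {L2,L4}: {L0,L1,L2} ∩ {L0,L1,L4} = {L0,L1}; idom=L1
  L8: preds {L5,L7}: {L0,L1,L5} ∩ {L0,L1,L4,L7} = {L0,L1}; idom=L1

DF walk-up:
  L1←L0: walk · to L0
  L1←L4: walk L4→L1 to L0
  L1←L8: walk L8→L1 to L0
  L3←L1: walk · to L1
  L3←L2: walk L2 to L1
  L4←L2: walk L2 to L1
  L4←L3: walk L3 to L1
  L5←L2: walk L2 to L1
  L5←L4: walk L4 to L1
  L8←L5: walk L5 to L1
  L8←L7: walk L7→L4 to L1
  DF(L0)=∅
  DF(L1)={L1}
  DF(L2)={L3,L4,L5}
  DF(L3)={L4}
  DF(L4)={L1,L5,L8}
  DF(L5)={L8}
  DF(L6)=∅
  DF(L7)={L8}
  DF(L8)={L1}

φ for i: defs {L2}
  DF⁺ = {L1,L3,L4,L5,L8}

Answer: ["L1", "L3", "L4", "L5", "L8"]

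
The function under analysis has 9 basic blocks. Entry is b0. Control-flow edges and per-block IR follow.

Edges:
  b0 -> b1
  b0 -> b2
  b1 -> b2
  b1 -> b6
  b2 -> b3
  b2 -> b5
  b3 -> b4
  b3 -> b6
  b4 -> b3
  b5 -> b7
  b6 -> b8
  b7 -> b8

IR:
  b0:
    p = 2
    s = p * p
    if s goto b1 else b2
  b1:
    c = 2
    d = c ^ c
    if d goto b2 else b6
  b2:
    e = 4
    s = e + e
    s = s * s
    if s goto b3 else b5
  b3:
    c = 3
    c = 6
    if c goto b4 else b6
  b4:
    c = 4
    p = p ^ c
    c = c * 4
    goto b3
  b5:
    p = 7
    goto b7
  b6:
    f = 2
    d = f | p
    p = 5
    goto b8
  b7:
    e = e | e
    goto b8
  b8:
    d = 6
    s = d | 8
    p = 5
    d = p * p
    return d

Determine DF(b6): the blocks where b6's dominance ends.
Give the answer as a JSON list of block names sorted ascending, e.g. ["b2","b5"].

Answer: ["b8"]

Working:
idom tree: b1←b0 b2←b0 b3←b2 b4←b3 b5←b2 b6←b0 b7←b5 b8←b0
Dom at joins:
  b2: preds {b0,b1}: {b0} ∩ {b0,b1} = {b0}; idom=b0
  b3: preds {b2,b4}: {b0,b2} ∩ {b0,b2,b3,b4} = {b0,b2}; idom=b2
  b6: preds {b1,b3}: {b0,b1} ∩ {b0,b2,b3} = {b0}; idom=b0
  b8: preds {b6,b7}: {b0,b6} ∩ {b0,b2,b5,b7} = {b0}; idom=b0

DF walk-up:
  join b2 pred b0: · stop@b0
  join b2 pred b1: b1 stop@b0
  join b3 pred b2: · stop@b2
  join b3 pred b4: b4→b3 stop@b2
  join b6 pred b1: b1 stop@b0
  join b6 pred b3: b3→b2 stop@b0
  join b8 pred b6: b6 stop@b0
  join b8 pred b7: b7→b5→b2 stop@b0
  b0 → ∅
  b1 → {b2,b6}
  b2 → {b6,b8}
  b3 → {b3,b6}
  b4 → {b3}
  b5 → {b8}
  b6 → {b8}
  b7 → {b8}
  b8 → ∅

DF(b6) = ["b8"]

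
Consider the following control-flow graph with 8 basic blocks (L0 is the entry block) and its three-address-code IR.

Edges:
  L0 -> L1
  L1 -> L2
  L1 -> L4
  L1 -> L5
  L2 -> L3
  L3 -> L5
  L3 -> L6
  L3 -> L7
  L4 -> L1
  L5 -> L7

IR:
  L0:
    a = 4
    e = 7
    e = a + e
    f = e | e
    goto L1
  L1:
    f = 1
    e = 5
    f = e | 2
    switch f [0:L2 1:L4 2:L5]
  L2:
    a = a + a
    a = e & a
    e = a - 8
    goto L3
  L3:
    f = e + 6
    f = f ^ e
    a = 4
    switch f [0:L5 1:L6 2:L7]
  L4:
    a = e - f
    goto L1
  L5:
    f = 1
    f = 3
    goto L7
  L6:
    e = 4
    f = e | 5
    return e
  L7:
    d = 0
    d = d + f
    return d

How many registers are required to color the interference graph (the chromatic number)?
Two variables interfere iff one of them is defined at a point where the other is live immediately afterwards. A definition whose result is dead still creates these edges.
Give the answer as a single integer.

Answer: 3

Working:
Per-block:
  L0: {a,e,f} / ∅
  L1: {e,f} / ∅
  L2: {a,e} / {a,e}
  L3: {a,f} / {e}
  L4: {a} / {e,f}
  L5: {f} / ∅
  L6: {e,f} / ∅
  L7: {d} / {f}

Live sets:
  L0 li=∅ lo={a}
  L1 li={a} lo={a,e,f}
  L2 li={a,e} lo={e}
  L3 li={e} lo={f}
  L4 li={e,f} lo={a}
  L5 li=∅ lo={f}
  L6 li=∅ lo=∅
  L7 li={f} lo=∅

Conflict graph:
  a↔{e,f}
  d↔{f}
  e↔{a,f}
  f↔{a,d,e}

Chromatic number:
  lower bound: {a,e,f} mutually conflict ⇒ χ ≥ 3
  3-colouring: r0={f}  r1={a,d}  r2={e}
  χ = 3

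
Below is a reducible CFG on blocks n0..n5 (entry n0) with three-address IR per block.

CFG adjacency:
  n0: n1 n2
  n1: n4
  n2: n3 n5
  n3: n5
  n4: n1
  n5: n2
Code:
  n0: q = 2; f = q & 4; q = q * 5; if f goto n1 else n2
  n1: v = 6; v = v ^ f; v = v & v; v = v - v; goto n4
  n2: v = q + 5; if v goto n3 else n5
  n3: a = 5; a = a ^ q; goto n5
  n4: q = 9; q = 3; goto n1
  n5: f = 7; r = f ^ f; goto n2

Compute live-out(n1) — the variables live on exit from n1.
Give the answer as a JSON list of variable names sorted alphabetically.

Answer: ["f"]

Analysis:
Block summaries:
  n0: {f,q} / ∅
  n1: {v} / {f}
  n2: {v} / {q}
  n3: {a} / {q}
  n4: {q} / ∅
  n5: {f,r} / ∅

Liveness:
  n0 li=∅ lo={f,q}
  n1 li={f} lo={f}
  n2 li={q} lo={q}
  n3 li={q} lo={q}
  n4 li={f} lo={f}
  n5 li={q} lo={q}

live-out(n1) = ["f"]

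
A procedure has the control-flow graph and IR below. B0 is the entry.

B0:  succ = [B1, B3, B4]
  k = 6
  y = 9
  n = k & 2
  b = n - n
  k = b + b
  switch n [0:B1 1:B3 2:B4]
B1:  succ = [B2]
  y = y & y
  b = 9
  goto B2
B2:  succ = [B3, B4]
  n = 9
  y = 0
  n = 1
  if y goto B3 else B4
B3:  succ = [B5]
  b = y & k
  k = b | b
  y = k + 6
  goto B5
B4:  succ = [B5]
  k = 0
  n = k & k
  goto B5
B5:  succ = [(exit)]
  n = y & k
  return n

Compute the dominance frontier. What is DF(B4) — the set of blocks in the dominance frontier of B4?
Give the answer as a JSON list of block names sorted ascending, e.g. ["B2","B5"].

idom tree: B1←B0 B2←B1 B3←B0 B4←B0 B5←B0
Join-block Dom:
  B3: preds {B0,B2}: {B0} ∩ {B0,B1,B2} = {B0}; idom=B0
  B4: preds {B0,B2}: {B0} ∩ {B0,B1,B2} = {B0}; idom=B0
  B5: preds {B3,B4}: {B0,B3} ∩ {B0,B4} = {B0}; idom=B0

Frontier:
  join B3 pred B0: · stop@B0
  join B3 pred B2: B2→B1 stop@B0
  join B4 pred B0: · stop@B0
  join B4 pred B2: B2→B1 stop@B0
  join B5 pred B3: B3 stop@B0
  join B5 pred B4: B4 stop@B0
  DF(B0)=∅
  DF(B1)={B3,B4}
  DF(B2)={B3,B4}
  DF(B3)={B5}
  DF(B4)={B5}
  DF(B5)=∅

DF(B4) = ["B5"]

Answer: ["B5"]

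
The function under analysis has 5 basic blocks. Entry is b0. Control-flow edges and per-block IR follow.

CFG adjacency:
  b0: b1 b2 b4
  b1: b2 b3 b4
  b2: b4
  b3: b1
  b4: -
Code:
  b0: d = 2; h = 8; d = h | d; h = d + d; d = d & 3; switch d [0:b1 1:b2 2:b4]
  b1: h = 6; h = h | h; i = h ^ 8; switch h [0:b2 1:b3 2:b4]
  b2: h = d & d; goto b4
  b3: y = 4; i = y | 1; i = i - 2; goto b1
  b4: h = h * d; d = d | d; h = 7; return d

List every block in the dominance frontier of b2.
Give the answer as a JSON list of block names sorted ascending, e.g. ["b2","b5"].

Answer: ["b4"]

Derivation:
idom tree: b1←b0 b2←b0 b3←b1 b4←b0
Dom∩ at merges:
  b1: preds {b0,b3}: {b0} ∩ {b0,b1,b3} = {b0}; idom=b0
  b2: preds {b0,b1}: {b0} ∩ {b0,b1} = {b0}; idom=b0
  b4: preds {b0,b1,b2}: {b0} ∩ {b0,b1} ∩ {b0,b2} = {b0}; idom=b0

Frontier:
  join b1 pred b0: · stop@b0
  join b1 pred b3: b3→b1 stop@b0
  join b2 pred b0: · stop@b0
  join b2 pred b1: b1 stop@b0
  join b4 pred b0: · stop@b0
  join b4 pred b1: b1 stop@b0
  join b4 pred b2: b2 stop@b0
  DF(b0)=∅
  DF(b1)={b1,b2,b4}
  DF(b2)={b4}
  DF(b3)={b1}
  DF(b4)=∅

DF(b2) = ["b4"]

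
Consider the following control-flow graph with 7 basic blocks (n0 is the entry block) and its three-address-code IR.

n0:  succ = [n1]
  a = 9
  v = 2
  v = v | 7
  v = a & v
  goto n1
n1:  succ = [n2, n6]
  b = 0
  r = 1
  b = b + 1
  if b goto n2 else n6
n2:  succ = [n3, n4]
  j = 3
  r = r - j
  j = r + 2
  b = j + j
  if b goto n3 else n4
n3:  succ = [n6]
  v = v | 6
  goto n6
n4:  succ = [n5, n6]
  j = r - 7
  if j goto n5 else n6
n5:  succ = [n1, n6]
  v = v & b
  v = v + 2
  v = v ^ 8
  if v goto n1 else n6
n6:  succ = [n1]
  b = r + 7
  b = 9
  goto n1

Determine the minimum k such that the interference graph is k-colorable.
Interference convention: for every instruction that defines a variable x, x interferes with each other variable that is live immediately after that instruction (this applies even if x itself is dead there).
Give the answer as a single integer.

Per-block:
  n0: {a,v} / ∅
  n1: {b,r} / ∅
  n2: {b,j,r} / {r}
  n3: {v} / {v}
  n4: {j} / {r}
  n5: {v} / {b,v}
  n6: {b} / {r}

Backward fixpoint:
  n0: in=∅ out={v}
  n1: in={v} out={r,v}
  n2: in={r,v} out={b,r,v}
  n3: in={r,v} out={r,v}
  n4: in={b,r,v} out={b,r,v}
  n5: in={b,r,v} out={r,v}
  n6: in={r,v} out={v}

Conflict graph:
  a: {v}
  b: {j,r,v}
  j: {b,r,v}
  r: {b,j,v}
  v: {a,b,j,r}

Chromatic number:
  lower bound: {b,j,r,v} mutually conflict ⇒ χ ≥ 4
  4-colouring: c0={v}  c1={a,b}  c2={j}  c3={r}
  χ = 4

Answer: 4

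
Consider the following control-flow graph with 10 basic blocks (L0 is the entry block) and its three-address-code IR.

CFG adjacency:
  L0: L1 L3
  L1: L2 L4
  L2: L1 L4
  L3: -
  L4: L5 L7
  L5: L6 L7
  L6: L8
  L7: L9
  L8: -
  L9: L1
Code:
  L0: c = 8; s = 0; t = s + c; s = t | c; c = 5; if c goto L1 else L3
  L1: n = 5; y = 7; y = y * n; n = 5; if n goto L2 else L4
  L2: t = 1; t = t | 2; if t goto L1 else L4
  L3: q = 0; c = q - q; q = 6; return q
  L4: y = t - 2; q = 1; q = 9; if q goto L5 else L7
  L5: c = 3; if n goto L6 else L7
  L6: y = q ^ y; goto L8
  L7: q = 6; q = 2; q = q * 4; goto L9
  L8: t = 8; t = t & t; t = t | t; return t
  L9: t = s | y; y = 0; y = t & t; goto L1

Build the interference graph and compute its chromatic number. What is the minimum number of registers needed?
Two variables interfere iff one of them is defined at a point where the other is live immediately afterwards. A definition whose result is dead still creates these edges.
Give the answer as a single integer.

def/use:
  L0: {c,s,t} / ∅
  L1: {n,y} / ∅
  L2: {t} / ∅
  L3: {c,q} / ∅
  L4: {q,y} / {t}
  L5: {c} / {n}
  L6: {y} / {q,y}
  L7: {q} / ∅
  L8: {t} / ∅
  L9: {t,y} / {s,y}

Backward fixpoint:
  live L0: ∅→{s,t}
  live L1: {s,t}→{n,s,t}
  live L2: {n,s}→{n,s,t}
  live L3: ∅→∅
  live L4: {n,s,t}→{n,q,s,y}
  live L5: {n,q,s,y}→{q,s,y}
  live L6: {q,y}→∅
  live L7: {s,y}→{s,y}
  live L8: ∅→∅
  live L9: {s,y}→{s,t}

Conflict graph:
  c — {n,q,s,t,y}
  n — {c,q,s,t,y}
  q — {c,n,s,y}
  s — {c,n,q,t,y}
  t — {c,n,s,y}
  y — {c,n,q,s,t}

Colouring:
  lower bound: {c,n,q,s,y} mutually conflict ⇒ χ ≥ 5
  assign c→r0 n→r1 q→r4 s→r2 t→r4 y→r3 — no edge inside a register ⇒ χ ≤ 5
  χ = 5

Answer: 5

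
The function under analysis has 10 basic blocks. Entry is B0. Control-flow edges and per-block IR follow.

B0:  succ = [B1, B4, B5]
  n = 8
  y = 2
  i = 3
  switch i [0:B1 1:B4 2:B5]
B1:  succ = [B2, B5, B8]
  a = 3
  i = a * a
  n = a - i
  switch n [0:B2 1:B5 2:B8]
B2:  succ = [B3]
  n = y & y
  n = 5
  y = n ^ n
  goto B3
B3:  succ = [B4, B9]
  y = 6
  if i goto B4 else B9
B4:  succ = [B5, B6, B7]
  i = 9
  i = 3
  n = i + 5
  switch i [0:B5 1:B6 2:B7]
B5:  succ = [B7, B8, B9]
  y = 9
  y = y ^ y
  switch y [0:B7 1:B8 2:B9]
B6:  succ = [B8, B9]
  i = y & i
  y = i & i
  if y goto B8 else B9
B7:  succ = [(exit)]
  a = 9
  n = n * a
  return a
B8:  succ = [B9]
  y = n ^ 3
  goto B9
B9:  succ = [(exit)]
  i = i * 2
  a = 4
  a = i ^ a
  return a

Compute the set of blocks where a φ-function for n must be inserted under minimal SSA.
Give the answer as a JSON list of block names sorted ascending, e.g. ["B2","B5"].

Answer: ["B4", "B5", "B7", "B8", "B9"]

Derivation:
idom tree: B1←B0 B2←B1 B3←B2 B4←B0 B5←B0 B6←B4 B7←B0 B8←B0 B9←B0
Dom∩ at merges:
  B4: preds {B0,B3}: {B0} ∩ {B0,B1,B2,B3} = {B0}; idom=B0
  B5: preds {B0,B1,B4}: {B0} ∩ {B0,B1} ∩ {B0,B4} = {B0}; idom=B0
  B7: preds {B4,B5}: {B0,B4} ∩ {B0,B5} = {B0}; idom=B0
  B8: preds {B1,B5,B6}: {B0,B1} ∩ {B0,B5} ∩ {B0,B4,B6} = {B0}; idom=B0
  B9: preds {B3,B5,B6,B8}: {B0,B1,B2,B3} ∩ {B0,B5} ∩ {B0,B4,B6} ∩ {B0,B8} = {B0}; idom=B0

Frontier:
  B4←B0: walk · to B0
  B4←B3: walk B3→B2→B1 to B0
  B5←B0: walk · to B0
  B5←B1: walk B1 to B0
  B5←B4: walk B4 to B0
  B7←B4: walk B4 to B0
  B7←B5: walk B5 to B0
  B8←B1: walk B1 to B0
  B8←B5: walk B5 to B0
  B8←B6: walk B6→B4 to B0
  B9←B3: walk B3→B2→B1 to B0
  B9←B5: walk B5 to B0
  B9←B6: walk B6→B4 to B0
  B9←B8: walk B8 to B0
  B0: DF=∅
  B1: DF={B4,B5,B8,B9}
  B2: DF={B4,B9}
  B3: DF={B4,B9}
  B4: DF={B5,B7,B8,B9}
  B5: DF={B7,B8,B9}
  B6: DF={B8,B9}
  B7: DF=∅
  B8: DF={B9}
  B9: DF=∅

φ for n: defs {B0,B1,B2,B4,B7}
  DF⁺ = {B4,B5,B7,B8,B9}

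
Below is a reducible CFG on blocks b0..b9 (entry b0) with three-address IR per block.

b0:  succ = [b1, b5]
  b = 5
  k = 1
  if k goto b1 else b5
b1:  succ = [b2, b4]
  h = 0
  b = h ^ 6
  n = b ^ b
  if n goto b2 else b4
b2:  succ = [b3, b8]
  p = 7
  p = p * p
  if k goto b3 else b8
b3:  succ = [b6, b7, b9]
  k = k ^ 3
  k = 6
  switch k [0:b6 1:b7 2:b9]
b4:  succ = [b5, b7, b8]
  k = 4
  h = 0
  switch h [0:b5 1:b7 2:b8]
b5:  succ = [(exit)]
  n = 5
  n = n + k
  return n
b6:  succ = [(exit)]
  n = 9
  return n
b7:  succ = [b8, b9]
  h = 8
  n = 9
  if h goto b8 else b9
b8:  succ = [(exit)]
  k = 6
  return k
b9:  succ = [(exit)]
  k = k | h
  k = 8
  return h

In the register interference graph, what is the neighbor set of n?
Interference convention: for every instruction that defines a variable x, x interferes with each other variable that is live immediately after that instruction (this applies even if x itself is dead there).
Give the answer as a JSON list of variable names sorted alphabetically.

Answer: ["h", "k"]

Working:
Per-block:
  b0: def={b,k} ue=∅
  b1: def={b,h,n} ue=∅
  b2: def={p} ue={k}
  b3: def={k} ue={k}
  b4: def={h,k} ue=∅
  b5: def={n} ue={k}
  b6: def={n} ue=∅
  b7: def={h,n} ue=∅
  b8: def={k} ue=∅
  b9: def={k} ue={h,k}

Backward fixpoint:
  b0 li=∅ lo={k}
  b1 li={k} lo={h,k}
  b2 li={h,k} lo={h,k}
  b3 li={h,k} lo={h,k}
  b4 li=∅ lo={k}
  b5 li={k} lo=∅
  b6 li=∅ lo=∅
  b7 li={k} lo={h,k}
  b8 li=∅ lo=∅
  b9 li={h,k} lo=∅

Interference:
  b: {h,k}
  h: {b,k,n,p}
  k: {b,h,n,p}
  n: {h,k}
  p: {h,k}

N(n) = ["h", "k"]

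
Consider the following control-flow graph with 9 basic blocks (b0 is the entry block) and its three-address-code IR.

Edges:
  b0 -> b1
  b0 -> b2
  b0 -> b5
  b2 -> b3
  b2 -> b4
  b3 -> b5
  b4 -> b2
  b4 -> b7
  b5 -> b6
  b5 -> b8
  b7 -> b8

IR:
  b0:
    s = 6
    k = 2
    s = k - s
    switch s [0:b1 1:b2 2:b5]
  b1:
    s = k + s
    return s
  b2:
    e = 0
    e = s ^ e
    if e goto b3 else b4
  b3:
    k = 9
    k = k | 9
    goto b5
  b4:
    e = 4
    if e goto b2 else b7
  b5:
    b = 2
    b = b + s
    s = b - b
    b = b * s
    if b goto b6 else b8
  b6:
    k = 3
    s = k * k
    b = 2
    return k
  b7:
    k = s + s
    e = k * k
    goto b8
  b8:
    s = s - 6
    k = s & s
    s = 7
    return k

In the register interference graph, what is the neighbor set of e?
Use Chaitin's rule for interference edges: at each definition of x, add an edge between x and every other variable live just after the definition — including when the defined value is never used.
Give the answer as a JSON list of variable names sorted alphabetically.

def/use:
  b0 def {k,s} use ∅
  b1 def {s} use {k,s}
  b2 def {e} use {s}
  b3 def {k} use ∅
  b4 def {e} use ∅
  b5 def {b,s} use {s}
  b6 def {b,k,s} use ∅
  b7 def {e,k} use {s}
  b8 def {k,s} use {s}

Live sets:
  b0 li=∅ lo={k,s}
  b1 li={k,s} lo=∅
  b2 li={s} lo={s}
  b3 li={s} lo={s}
  b4 li={s} lo={s}
  b5 li={s} lo={s}
  b6 li=∅ lo=∅
  b7 li={s} lo={s}
  b8 li={s} lo=∅

Conflict graph:
  b↔{k,s}
  e↔{s}
  k↔{b,s}
  s↔{b,e,k}

N(e) = ["s"]

Answer: ["s"]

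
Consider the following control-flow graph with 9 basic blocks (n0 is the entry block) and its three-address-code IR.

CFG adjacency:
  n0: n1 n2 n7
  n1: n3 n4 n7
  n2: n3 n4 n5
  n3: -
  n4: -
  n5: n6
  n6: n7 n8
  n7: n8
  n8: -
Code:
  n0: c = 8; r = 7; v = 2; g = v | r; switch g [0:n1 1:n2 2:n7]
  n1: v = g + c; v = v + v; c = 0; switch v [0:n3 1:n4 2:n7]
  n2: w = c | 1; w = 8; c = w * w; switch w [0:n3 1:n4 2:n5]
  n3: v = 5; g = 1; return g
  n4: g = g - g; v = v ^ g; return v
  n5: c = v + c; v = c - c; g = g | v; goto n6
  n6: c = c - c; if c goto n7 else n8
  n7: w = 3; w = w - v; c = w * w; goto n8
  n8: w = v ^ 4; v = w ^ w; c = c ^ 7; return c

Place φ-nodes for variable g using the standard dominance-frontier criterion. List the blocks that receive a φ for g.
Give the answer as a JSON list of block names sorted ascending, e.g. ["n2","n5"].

Answer: ["n7", "n8"]

Derivation:
idom tree: n1←n0 n2←n0 n3←n0 n4←n0 n5←n2 n6←n5 n7←n0 n8←n0
Dom∩ at merges:
  n3: preds {n1,n2}: {n0,n1} ∩ {n0,n2} = {n0}; idom=n0
  n4: preds {n1,n2}: {n0,n1} ∩ {n0,n2} = {n0}; idom=n0
  n7: preds {n0,n1,n6}: {n0} ∩ {n0,n1} ∩ {n0,n2,n5,n6} = {n0}; idom=n0
  n8: preds {n6,n7}: {n0,n2,n5,n6} ∩ {n0,n7} = {n0}; idom=n0

Frontier:
  join n3 pred n1: n1 stop@n0
  join n3 pred n2: n2 stop@n0
  join n4 pred n1: n1 stop@n0
  join n4 pred n2: n2 stop@n0
  join n7 pred n0: · stop@n0
  join n7 pred n1: n1 stop@n0
  join n7 pred n6: n6→n5→n2 stop@n0
  join n8 pred n6: n6→n5→n2 stop@n0
  join n8 pred n7: n7 stop@n0
  n0: DF=∅
  n1: DF={n3,n4,n7}
  n2: DF={n3,n4,n7,n8}
  n3: DF=∅
  n4: DF=∅
  n5: DF={n7,n8}
  n6: DF={n7,n8}
  n7: DF={n8}
  n8: DF=∅

φ for g: defs {n0,n3,n4,n5}
  DF⁺ = {n7,n8}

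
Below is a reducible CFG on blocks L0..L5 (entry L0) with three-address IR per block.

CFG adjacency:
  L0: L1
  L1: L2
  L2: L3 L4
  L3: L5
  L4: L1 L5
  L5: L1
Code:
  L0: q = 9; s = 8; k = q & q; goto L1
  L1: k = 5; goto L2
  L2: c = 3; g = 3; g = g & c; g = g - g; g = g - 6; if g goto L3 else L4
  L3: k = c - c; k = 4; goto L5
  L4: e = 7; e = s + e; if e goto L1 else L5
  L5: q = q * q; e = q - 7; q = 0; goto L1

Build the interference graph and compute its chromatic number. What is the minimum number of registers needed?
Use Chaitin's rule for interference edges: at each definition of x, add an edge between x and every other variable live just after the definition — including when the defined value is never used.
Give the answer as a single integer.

Answer: 4

Analysis:
Per-block:
  L0: def={k,q,s} ue=∅
  L1: def={k} ue=∅
  L2: def={c,g} ue=∅
  L3: def={k} ue={c}
  L4: def={e} ue={s}
  L5: def={e,q} ue={q}

Live sets:
  L0: in=∅ out={q,s}
  L1: in={q,s} out={q,s}
  L2: in={q,s} out={c,q,s}
  L3: in={c,q,s} out={q,s}
  L4: in={q,s} out={q,s}
  L5: in={q,s} out={q,s}

Conflict graph:
  c: {g,q,s}
  e: {q,s}
  g: {c,q,s}
  k: {q,s}
  q: {c,e,g,k,s}
  s: {c,e,g,k,q}

Chromatic number:
  lower bound: {c,g,q,s} mutually conflict ⇒ χ ≥ 4
  4-colouring: r0={q}  r1={s}  r2={c,e,k}  r3={g}
  χ = 4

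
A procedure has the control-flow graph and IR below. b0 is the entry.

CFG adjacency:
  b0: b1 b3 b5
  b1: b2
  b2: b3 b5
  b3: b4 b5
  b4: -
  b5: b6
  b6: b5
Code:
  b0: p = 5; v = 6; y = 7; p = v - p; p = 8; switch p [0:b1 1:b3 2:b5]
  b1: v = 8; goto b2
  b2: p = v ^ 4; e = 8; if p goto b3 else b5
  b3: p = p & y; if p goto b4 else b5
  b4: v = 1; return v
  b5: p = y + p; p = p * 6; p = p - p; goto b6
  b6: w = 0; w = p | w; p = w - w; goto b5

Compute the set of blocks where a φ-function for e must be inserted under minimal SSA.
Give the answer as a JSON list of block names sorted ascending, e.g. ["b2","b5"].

idom tree: b1←b0 b2←b1 b3←b0 b4←b3 b5←b0 b6←b5
Join-block Dom:
  b3: preds {b0,b2}: {b0} ∩ {b0,b1,b2} = {b0}; idom=b0
  b5: preds {b0,b2,b3,b6}: {b0} ∩ {b0,b1,b2} ∩ {b0,b3} ∩ {b0,b5,b6} = {b0}; idom=b0

Frontier:
  b3←b0: walk · to b0
  b3←b2: walk b2→b1 to b0
  b5←b0: walk · to b0
  b5←b2: walk b2→b1 to b0
  b5←b3: walk b3 to b0
  b5←b6: walk b6→b5 to b0
  b0: DF=∅
  b1: DF={b3,b5}
  b2: DF={b3,b5}
  b3: DF={b5}
  b4: DF=∅
  b5: DF={b5}
  b6: DF={b5}

φ for e: defs {b2}
  DF⁺ = {b3,b5}

Answer: ["b3", "b5"]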